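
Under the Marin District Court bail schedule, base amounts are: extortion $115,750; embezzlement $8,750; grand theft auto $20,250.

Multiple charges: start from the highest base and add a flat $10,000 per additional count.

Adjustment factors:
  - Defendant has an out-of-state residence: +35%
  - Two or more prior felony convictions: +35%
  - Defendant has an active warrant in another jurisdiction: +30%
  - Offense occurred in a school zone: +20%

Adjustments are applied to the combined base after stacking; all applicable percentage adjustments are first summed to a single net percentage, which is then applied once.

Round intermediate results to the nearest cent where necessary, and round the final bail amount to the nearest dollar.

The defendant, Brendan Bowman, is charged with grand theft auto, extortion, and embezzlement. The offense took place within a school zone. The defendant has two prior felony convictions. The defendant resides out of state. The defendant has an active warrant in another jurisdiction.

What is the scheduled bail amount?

Base amounts from the schedule: grand theft auto $20,250; extortion $115,750; embezzlement $8,750.
Stacking rule: highest base plus $10,000 per additional charge. Highest is extortion at $115,750; 2 additional charges → +$20,000. Combined base = $135,750.
Net percentage adjustment: +35% +35% +30% +20% = +120%. $135,750 × 2.2 = $298,650.

$298,650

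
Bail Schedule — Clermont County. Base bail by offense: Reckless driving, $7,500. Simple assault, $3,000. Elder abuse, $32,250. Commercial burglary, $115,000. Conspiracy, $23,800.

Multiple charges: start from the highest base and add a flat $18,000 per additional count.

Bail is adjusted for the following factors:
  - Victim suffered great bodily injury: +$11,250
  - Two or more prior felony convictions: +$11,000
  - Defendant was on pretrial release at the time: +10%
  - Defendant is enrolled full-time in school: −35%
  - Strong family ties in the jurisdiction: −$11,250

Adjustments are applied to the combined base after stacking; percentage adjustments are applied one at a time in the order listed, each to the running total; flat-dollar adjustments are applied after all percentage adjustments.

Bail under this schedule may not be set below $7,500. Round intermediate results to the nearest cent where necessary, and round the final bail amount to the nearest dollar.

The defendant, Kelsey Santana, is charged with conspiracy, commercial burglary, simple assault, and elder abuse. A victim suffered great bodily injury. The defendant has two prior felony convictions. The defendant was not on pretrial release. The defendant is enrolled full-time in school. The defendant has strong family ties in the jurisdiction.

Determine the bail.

$120,850

Base amounts from the schedule: conspiracy $23,800; commercial burglary $115,000; simple assault $3,000; elder abuse $32,250.
Stacking rule: highest base plus $18,000 per additional charge. Highest is commercial burglary at $115,000; 3 additional charges → +$54,000. Combined base = $169,000.
Defendant is enrolled full-time in school (−35%): $169,000 × 0.65 = $109,850.
Victim suffered great bodily injury (+$11,250 flat): $109,850 + $11,250 = $121,100.
Two or more prior felony convictions (+$11,000 flat): $121,100 + $11,000 = $132,100.
Strong family ties in the jurisdiction (−$11,250 flat): $132,100 − $11,250 = $120,850.
$120,850 is at or above the $7,500 minimum.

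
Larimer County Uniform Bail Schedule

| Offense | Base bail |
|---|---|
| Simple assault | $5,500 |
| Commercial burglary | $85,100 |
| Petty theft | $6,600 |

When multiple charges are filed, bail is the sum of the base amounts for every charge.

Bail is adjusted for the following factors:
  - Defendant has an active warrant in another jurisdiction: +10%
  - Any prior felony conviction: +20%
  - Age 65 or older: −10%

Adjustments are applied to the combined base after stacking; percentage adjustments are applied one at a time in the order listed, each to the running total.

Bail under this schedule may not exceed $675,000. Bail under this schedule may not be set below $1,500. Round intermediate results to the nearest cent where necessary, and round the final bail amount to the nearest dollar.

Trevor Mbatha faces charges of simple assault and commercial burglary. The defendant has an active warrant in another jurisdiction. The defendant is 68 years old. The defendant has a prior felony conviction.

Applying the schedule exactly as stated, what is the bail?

$107,633

Base amounts from the schedule: simple assault $5,500; commercial burglary $85,100.
Stacking rule: sum of all bases. $5,500 + $85,100 = $90,600.
Defendant has an active warrant in another jurisdiction (+10%): $90,600 × 1.1 = $99,660.
Any prior felony conviction (+20%): $99,660 × 1.2 = $119,592.
Age 65 or older (−10%): $119,592 × 0.9 = $107,632.80.
$107,632.80 is within the $675,000 maximum.
$107,632.80 is at or above the $1,500 minimum.
Rounded to the nearest dollar: $107,633.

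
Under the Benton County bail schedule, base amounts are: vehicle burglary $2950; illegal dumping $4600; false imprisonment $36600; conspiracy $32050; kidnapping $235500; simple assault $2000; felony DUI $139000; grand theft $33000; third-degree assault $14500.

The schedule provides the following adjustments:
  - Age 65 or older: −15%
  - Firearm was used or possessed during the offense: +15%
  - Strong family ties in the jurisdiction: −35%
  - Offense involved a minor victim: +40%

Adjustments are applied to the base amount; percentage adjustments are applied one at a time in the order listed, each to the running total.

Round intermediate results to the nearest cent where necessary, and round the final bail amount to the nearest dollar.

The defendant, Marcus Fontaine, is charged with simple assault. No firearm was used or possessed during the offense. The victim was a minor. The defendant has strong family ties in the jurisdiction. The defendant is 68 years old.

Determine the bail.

$1547

Base amounts from the schedule: simple assault $2000.
Single charge. Combined base = $2000.
Age 65 or older (−15%): $2000 × 0.85 = $1700.
Strong family ties in the jurisdiction (−35%): $1700 × 0.65 = $1105.
Offense involved a minor victim (+40%): $1105 × 1.4 = $1547.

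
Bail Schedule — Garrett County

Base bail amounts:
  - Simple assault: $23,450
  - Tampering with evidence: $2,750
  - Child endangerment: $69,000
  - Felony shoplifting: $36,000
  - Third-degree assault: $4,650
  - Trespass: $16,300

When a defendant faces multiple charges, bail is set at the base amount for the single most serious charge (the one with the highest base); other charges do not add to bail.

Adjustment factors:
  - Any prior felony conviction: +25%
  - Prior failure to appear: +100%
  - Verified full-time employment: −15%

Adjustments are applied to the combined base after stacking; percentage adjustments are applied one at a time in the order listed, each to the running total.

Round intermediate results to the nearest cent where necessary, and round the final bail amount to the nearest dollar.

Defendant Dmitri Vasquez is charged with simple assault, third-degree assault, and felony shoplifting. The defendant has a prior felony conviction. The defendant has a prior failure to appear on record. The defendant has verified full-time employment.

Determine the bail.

Base amounts from the schedule: simple assault $23,450; third-degree assault $4,650; felony shoplifting $36,000.
Stacking rule: use the highest base only. Highest is felony shoplifting at $36,000. Combined base = $36,000.
Any prior felony conviction (+25%): $36,000 × 1.25 = $45,000.
Prior failure to appear (+100%): $45,000 × 2 = $90,000.
Verified full-time employment (−15%): $90,000 × 0.85 = $76,500.

$76,500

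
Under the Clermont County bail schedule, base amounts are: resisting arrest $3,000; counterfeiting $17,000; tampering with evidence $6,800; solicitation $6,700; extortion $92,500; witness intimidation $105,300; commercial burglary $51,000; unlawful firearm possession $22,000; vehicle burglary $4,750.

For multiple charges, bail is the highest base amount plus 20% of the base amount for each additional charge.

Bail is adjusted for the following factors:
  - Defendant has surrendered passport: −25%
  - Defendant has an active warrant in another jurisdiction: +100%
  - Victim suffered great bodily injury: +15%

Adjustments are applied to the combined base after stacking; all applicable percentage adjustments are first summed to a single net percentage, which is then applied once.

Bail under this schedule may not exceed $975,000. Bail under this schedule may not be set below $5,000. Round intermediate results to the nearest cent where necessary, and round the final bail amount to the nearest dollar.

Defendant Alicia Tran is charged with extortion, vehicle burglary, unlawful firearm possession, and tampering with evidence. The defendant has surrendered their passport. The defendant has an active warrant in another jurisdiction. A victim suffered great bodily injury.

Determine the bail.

Base amounts from the schedule: extortion $92,500; vehicle burglary $4,750; unlawful firearm possession $22,000; tampering with evidence $6,800.
Stacking rule: highest base plus 20% of each additional charge. Highest is extortion at $92,500. Additional: $4,750 × 20% = $950; $22,000 × 20% = $4,400; $6,800 × 20% = $1,360. Combined base = $92,500 + $6,710 = $99,210.
Net percentage adjustment: −25% +100% +15% = +90%. $99,210 × 1.9 = $188,499.
$188,499 is within the $975,000 maximum.
$188,499 is at or above the $5,000 minimum.

$188,499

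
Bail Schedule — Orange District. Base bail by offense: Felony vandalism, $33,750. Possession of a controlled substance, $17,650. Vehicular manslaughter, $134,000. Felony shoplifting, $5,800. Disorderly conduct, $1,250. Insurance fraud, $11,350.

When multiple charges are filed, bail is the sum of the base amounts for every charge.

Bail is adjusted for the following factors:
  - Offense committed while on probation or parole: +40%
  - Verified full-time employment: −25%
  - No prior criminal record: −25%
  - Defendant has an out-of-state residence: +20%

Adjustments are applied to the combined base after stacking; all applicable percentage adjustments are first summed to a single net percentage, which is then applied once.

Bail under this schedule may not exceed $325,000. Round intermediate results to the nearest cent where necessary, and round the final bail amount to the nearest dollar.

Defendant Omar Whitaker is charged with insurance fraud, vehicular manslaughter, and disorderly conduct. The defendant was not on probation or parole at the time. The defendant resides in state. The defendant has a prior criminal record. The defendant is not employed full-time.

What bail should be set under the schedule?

Base amounts from the schedule: insurance fraud $11,350; vehicular manslaughter $134,000; disorderly conduct $1,250.
Stacking rule: sum of all bases. $11,350 + $134,000 + $1,250 = $146,600.
No adjustment factors apply to this defendant.
$146,600 is within the $325,000 maximum.

$146,600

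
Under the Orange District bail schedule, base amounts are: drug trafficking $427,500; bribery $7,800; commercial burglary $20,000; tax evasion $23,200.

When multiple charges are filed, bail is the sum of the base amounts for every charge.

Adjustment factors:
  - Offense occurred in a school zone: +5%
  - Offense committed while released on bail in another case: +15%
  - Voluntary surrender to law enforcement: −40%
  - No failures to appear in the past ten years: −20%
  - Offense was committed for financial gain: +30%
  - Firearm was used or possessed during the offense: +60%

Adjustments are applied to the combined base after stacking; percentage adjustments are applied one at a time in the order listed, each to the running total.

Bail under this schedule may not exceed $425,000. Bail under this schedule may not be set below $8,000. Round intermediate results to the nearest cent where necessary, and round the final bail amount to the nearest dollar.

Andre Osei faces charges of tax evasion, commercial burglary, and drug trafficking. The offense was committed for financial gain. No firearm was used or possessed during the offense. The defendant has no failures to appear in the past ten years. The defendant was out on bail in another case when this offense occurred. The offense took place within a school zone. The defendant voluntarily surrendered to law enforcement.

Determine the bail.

Base amounts from the schedule: tax evasion $23,200; commercial burglary $20,000; drug trafficking $427,500.
Stacking rule: sum of all bases. $23,200 + $20,000 + $427,500 = $470,700.
Offense occurred in a school zone (+5%): $470,700 × 1.05 = $494,235.
Offense committed while released on bail in another case (+15%): $494,235 × 1.15 = $568,370.25.
Voluntary surrender to law enforcement (−40%): $568,370.25 × 0.6 = $341,022.15.
No failures to appear in the past ten years (−20%): $341,022.15 × 0.8 = $272,817.72.
Offense was committed for financial gain (+30%): $272,817.72 × 1.3 = $354,663.04.
$354,663.04 is within the $425,000 maximum.
$354,663.04 is at or above the $8,000 minimum.
Rounded to the nearest dollar: $354,663.

$354,663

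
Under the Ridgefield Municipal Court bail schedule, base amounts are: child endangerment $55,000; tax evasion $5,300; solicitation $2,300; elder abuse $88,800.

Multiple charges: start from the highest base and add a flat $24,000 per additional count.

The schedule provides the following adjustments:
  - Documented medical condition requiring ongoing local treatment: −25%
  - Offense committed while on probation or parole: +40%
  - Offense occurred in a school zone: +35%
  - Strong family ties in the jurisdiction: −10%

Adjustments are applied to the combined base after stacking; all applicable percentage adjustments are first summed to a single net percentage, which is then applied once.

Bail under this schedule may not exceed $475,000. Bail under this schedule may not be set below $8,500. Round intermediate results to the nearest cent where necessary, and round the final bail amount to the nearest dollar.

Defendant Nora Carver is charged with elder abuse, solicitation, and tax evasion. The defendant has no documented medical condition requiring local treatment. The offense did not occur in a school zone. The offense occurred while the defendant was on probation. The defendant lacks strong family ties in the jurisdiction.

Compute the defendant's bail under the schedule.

$191,520

Base amounts from the schedule: elder abuse $88,800; solicitation $2,300; tax evasion $5,300.
Stacking rule: highest base plus $24,000 per additional charge. Highest is elder abuse at $88,800; 2 additional charges → +$48,000. Combined base = $136,800.
Offense committed while on probation or parole (+40%): $136,800 × 1.4 = $191,520.
$191,520 is within the $475,000 maximum.
$191,520 is at or above the $8,500 minimum.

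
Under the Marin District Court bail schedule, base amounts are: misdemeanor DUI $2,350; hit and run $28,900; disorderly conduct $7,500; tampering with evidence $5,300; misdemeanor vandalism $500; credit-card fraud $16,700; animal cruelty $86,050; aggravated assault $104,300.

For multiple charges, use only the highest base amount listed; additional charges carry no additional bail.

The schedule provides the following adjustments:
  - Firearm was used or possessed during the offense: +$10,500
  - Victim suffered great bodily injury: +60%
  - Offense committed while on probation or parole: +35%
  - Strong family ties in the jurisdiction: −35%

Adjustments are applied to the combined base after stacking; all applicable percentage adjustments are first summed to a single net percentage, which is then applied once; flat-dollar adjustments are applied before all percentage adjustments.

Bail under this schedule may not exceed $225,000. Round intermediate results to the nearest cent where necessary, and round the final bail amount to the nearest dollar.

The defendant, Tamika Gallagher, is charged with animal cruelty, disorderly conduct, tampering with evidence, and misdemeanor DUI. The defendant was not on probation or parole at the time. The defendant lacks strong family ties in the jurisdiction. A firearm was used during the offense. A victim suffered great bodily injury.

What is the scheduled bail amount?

Base amounts from the schedule: animal cruelty $86,050; disorderly conduct $7,500; tampering with evidence $5,300; misdemeanor DUI $2,350.
Stacking rule: use the highest base only. Highest is animal cruelty at $86,050. Combined base = $86,050.
Firearm was used or possessed during the offense (+$10,500 flat): $86,050 + $10,500 = $96,550.
Victim suffered great bodily injury (+60%): $96,550 × 1.6 = $154,480.
$154,480 is within the $225,000 maximum.

$154,480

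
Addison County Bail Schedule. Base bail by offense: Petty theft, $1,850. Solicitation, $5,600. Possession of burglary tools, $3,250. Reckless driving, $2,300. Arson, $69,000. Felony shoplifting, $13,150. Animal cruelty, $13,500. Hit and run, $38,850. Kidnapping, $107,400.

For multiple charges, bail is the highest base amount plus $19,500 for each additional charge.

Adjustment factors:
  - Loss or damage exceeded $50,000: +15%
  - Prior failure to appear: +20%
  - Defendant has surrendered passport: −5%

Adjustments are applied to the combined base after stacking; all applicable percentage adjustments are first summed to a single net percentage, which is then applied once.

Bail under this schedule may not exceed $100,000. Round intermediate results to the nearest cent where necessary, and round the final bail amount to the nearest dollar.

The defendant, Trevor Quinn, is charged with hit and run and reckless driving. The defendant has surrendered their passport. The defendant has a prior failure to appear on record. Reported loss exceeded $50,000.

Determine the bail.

Base amounts from the schedule: hit and run $38,850; reckless driving $2,300.
Stacking rule: highest base plus $19,500 per additional charge. Highest is hit and run at $38,850; 1 additional charge → +$19,500. Combined base = $58,350.
Net percentage adjustment: +15% +20% −5% = +30%. $58,350 × 1.3 = $75,855.
$75,855 is within the $100,000 maximum.

$75,855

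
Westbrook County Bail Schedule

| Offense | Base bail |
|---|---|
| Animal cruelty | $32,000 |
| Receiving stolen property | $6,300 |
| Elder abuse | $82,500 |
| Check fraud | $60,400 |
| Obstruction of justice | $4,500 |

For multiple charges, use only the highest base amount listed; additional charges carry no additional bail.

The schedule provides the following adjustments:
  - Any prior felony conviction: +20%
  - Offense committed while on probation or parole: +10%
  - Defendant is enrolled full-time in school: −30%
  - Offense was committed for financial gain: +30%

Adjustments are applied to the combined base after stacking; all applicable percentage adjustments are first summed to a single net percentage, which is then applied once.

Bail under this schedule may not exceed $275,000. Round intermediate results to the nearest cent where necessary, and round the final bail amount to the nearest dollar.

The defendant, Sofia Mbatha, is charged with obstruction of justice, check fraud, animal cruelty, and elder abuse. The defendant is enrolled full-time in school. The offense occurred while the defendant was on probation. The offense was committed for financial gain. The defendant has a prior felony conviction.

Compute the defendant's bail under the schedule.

Base amounts from the schedule: obstruction of justice $4,500; check fraud $60,400; animal cruelty $32,000; elder abuse $82,500.
Stacking rule: use the highest base only. Highest is elder abuse at $82,500. Combined base = $82,500.
Net percentage adjustment: +20% +10% −30% +30% = +30%. $82,500 × 1.3 = $107,250.
$107,250 is within the $275,000 maximum.

$107,250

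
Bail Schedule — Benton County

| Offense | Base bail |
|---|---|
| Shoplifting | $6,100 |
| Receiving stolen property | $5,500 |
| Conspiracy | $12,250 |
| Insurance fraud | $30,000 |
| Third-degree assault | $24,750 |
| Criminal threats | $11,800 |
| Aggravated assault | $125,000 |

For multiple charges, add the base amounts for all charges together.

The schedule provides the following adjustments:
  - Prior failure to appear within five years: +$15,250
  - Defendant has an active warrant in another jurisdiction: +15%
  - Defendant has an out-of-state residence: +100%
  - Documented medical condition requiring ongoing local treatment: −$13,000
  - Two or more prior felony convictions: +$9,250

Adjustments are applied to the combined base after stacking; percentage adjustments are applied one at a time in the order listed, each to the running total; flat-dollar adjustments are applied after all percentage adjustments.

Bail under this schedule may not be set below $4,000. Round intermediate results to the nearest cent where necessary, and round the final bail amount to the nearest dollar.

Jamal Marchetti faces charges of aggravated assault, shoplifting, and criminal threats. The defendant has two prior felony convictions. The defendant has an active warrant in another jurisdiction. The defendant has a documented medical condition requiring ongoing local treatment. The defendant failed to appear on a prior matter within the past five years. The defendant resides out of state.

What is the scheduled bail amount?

$340,170

Base amounts from the schedule: aggravated assault $125,000; shoplifting $6,100; criminal threats $11,800.
Stacking rule: sum of all bases. $125,000 + $6,100 + $11,800 = $142,900.
Defendant has an active warrant in another jurisdiction (+15%): $142,900 × 1.15 = $164,335.
Defendant has an out-of-state residence (+100%): $164,335 × 2 = $328,670.
Prior failure to appear within five years (+$15,250 flat): $328,670 + $15,250 = $343,920.
Documented medical condition requiring ongoing local treatment (−$13,000 flat): $343,920 − $13,000 = $330,920.
Two or more prior felony convictions (+$9,250 flat): $330,920 + $9,250 = $340,170.
$340,170 is at or above the $4,000 minimum.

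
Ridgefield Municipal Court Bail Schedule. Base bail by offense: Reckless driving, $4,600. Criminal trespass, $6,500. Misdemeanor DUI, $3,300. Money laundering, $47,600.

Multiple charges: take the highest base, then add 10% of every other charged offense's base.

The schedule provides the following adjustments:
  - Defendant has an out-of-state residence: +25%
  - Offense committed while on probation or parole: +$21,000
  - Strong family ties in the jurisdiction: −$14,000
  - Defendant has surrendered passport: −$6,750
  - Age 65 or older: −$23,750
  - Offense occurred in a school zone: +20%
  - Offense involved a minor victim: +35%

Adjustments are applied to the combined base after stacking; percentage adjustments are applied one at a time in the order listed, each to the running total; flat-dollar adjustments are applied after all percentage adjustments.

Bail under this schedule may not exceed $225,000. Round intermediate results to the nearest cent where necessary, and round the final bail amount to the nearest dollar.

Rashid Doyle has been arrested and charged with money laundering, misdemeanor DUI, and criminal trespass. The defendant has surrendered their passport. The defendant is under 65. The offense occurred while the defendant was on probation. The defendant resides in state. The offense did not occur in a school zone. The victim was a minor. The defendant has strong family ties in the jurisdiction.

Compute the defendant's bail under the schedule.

$65,833

Base amounts from the schedule: money laundering $47,600; misdemeanor DUI $3,300; criminal trespass $6,500.
Stacking rule: highest base plus 10% of each additional charge. Highest is money laundering at $47,600. Additional: $3,300 × 10% = $330; $6,500 × 10% = $650. Combined base = $47,600 + $980 = $48,580.
Offense involved a minor victim (+35%): $48,580 × 1.35 = $65,583.
Offense committed while on probation or parole (+$21,000 flat): $65,583 + $21,000 = $86,583.
Strong family ties in the jurisdiction (−$14,000 flat): $86,583 − $14,000 = $72,583.
Defendant has surrendered passport (−$6,750 flat): $72,583 − $6,750 = $65,833.
$65,833 is within the $225,000 maximum.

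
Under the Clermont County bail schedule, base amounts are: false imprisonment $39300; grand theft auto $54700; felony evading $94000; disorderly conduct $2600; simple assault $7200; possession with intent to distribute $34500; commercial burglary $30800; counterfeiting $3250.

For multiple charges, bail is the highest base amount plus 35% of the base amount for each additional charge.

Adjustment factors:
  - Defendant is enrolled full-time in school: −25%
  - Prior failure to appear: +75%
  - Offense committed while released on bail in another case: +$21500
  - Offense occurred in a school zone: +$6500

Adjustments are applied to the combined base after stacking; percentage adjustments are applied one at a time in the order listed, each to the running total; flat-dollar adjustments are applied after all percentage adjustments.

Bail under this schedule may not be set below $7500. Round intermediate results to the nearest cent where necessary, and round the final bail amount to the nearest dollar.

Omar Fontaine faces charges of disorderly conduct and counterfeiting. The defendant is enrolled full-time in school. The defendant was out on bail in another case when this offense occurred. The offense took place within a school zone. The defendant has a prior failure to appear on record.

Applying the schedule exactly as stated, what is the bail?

Base amounts from the schedule: disorderly conduct $2600; counterfeiting $3250.
Stacking rule: highest base plus 35% of each additional charge. Highest is counterfeiting at $3250. Additional: $2600 × 35% = $910. Combined base = $3250 + $910 = $4160.
Defendant is enrolled full-time in school (−25%): $4160 × 0.75 = $3120.
Prior failure to appear (+75%): $3120 × 1.75 = $5460.
Offense committed while released on bail in another case (+$21500 flat): $5460 + $21500 = $26960.
Offense occurred in a school zone (+$6500 flat): $26960 + $6500 = $33460.
$33460 is at or above the $7500 minimum.

$33460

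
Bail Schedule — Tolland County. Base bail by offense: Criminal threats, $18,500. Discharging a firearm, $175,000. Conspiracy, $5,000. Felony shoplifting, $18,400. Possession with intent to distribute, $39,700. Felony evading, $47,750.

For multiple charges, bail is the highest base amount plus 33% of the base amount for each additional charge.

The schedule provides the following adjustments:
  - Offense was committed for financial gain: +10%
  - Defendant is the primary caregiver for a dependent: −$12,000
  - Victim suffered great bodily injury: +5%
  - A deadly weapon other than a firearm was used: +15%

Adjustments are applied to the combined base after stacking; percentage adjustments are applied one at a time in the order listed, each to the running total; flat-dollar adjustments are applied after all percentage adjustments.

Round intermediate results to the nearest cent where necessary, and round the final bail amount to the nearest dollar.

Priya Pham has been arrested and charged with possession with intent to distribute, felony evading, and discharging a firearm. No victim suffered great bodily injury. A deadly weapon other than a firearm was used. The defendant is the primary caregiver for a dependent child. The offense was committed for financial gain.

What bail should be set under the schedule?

Base amounts from the schedule: possession with intent to distribute $39,700; felony evading $47,750; discharging a firearm $175,000.
Stacking rule: highest base plus 33% of each additional charge. Highest is discharging a firearm at $175,000. Additional: $39,700 × 33% = $13,101; $47,750 × 33% = $15,757.50. Combined base = $175,000 + $28,858.50 = $203,858.50.
Offense was committed for financial gain (+10%): $203,858.50 × 1.1 = $224,244.35.
A deadly weapon other than a firearm was used (+15%): $224,244.35 × 1.15 = $257,881.
Defendant is the primary caregiver for a dependent (−$12,000 flat): $257,881 − $12,000 = $245,881.

$245,881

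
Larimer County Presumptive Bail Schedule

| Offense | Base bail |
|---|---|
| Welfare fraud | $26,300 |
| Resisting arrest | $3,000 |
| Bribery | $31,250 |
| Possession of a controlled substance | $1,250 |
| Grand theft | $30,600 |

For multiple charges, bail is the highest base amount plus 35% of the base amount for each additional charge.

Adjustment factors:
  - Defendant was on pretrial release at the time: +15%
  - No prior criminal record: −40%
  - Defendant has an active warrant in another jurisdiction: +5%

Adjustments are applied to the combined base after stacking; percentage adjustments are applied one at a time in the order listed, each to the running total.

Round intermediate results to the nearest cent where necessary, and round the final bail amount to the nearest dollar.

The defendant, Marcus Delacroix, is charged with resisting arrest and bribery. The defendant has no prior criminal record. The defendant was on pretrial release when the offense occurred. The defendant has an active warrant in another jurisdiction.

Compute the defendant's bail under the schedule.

Base amounts from the schedule: resisting arrest $3,000; bribery $31,250.
Stacking rule: highest base plus 35% of each additional charge. Highest is bribery at $31,250. Additional: $3,000 × 35% = $1,050. Combined base = $31,250 + $1,050 = $32,300.
Defendant was on pretrial release at the time (+15%): $32,300 × 1.15 = $37,145.
No prior criminal record (−40%): $37,145 × 0.6 = $22,287.
Defendant has an active warrant in another jurisdiction (+5%): $22,287 × 1.05 = $23,401.35.
Rounded to the nearest dollar: $23,401.

$23,401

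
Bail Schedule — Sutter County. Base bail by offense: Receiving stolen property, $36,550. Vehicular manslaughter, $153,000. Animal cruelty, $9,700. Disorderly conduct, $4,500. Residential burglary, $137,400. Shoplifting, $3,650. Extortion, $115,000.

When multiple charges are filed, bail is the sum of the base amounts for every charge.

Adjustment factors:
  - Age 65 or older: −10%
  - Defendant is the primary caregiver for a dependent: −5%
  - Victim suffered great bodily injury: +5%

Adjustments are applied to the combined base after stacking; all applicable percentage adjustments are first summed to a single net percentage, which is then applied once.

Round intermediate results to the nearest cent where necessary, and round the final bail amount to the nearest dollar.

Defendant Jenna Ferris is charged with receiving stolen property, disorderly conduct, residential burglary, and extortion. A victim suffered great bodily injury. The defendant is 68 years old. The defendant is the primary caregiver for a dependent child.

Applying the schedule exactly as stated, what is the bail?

$264,105

Base amounts from the schedule: receiving stolen property $36,550; disorderly conduct $4,500; residential burglary $137,400; extortion $115,000.
Stacking rule: sum of all bases. $36,550 + $4,500 + $137,400 + $115,000 = $293,450.
Net percentage adjustment: −10% −5% +5% = −10%. $293,450 × 0.9 = $264,105.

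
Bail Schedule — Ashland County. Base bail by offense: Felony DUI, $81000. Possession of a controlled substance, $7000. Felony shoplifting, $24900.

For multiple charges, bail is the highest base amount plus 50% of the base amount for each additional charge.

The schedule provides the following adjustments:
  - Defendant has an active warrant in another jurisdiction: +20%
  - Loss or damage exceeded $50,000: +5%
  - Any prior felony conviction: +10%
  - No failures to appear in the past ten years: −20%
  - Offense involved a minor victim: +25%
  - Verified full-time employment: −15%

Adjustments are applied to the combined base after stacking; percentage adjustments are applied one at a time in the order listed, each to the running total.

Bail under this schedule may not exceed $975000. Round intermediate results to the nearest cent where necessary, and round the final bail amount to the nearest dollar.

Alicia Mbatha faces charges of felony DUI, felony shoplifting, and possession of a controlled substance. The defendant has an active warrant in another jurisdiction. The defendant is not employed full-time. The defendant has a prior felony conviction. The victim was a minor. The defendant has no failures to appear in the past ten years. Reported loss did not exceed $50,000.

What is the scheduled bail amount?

Base amounts from the schedule: felony DUI $81000; felony shoplifting $24900; possession of a controlled substance $7000.
Stacking rule: highest base plus 50% of each additional charge. Highest is felony DUI at $81000. Additional: $24900 × 50% = $12450; $7000 × 50% = $3500. Combined base = $81000 + $15950 = $96950.
Defendant has an active warrant in another jurisdiction (+20%): $96950 × 1.2 = $116340.
Any prior felony conviction (+10%): $116340 × 1.1 = $127974.
No failures to appear in the past ten years (−20%): $127974 × 0.8 = $102379.20.
Offense involved a minor victim (+25%): $102379.20 × 1.25 = $127974.
$127974 is within the $975000 maximum.

$127974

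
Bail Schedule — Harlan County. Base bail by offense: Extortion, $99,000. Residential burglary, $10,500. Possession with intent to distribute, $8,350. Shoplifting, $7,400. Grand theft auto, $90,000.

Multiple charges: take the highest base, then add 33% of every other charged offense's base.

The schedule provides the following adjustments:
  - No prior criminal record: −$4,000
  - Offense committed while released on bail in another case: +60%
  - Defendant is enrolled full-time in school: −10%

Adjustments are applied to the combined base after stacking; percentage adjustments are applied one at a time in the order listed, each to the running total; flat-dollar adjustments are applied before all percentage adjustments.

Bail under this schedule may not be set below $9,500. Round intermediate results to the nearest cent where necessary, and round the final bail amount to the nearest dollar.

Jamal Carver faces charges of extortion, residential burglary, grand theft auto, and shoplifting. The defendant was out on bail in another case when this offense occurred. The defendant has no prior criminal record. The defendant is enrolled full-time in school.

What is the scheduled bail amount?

$188,074

Base amounts from the schedule: extortion $99,000; residential burglary $10,500; grand theft auto $90,000; shoplifting $7,400.
Stacking rule: highest base plus 33% of each additional charge. Highest is extortion at $99,000. Additional: $10,500 × 33% = $3,465; $90,000 × 33% = $29,700; $7,400 × 33% = $2,442. Combined base = $99,000 + $35,607 = $134,607.
No prior criminal record (−$4,000 flat): $134,607 − $4,000 = $130,607.
Offense committed while released on bail in another case (+60%): $130,607 × 1.6 = $208,971.20.
Defendant is enrolled full-time in school (−10%): $208,971.20 × 0.9 = $188,074.08.
$188,074.08 is at or above the $9,500 minimum.
Rounded to the nearest dollar: $188,074.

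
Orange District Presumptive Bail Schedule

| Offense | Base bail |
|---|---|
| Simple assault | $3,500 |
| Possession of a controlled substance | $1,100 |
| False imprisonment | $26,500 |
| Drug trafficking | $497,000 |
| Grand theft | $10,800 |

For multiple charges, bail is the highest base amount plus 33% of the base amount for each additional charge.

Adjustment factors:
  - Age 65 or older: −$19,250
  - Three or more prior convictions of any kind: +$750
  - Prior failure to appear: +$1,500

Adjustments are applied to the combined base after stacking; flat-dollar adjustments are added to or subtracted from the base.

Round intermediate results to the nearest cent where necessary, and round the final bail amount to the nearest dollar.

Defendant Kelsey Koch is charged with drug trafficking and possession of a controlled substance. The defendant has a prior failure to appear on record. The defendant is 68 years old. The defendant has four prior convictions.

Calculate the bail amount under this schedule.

$480,363

Base amounts from the schedule: drug trafficking $497,000; possession of a controlled substance $1,100.
Stacking rule: highest base plus 33% of each additional charge. Highest is drug trafficking at $497,000. Additional: $1,100 × 33% = $363. Combined base = $497,000 + $363 = $497,363.
Age 65 or older (−$19,250 flat): $497,363 − $19,250 = $478,113.
Three or more prior convictions of any kind (+$750 flat): $478,113 + $750 = $478,863.
Prior failure to appear (+$1,500 flat): $478,863 + $1,500 = $480,363.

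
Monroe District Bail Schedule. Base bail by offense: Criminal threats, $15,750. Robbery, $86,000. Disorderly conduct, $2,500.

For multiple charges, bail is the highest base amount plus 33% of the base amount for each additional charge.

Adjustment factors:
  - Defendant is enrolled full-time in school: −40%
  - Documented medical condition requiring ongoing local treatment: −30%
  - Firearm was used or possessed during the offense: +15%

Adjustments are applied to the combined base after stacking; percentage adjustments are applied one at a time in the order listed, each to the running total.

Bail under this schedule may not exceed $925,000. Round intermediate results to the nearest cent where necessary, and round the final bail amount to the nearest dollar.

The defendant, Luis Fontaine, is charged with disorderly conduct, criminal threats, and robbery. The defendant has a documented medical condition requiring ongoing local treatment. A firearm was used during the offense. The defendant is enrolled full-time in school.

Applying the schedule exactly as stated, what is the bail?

$44,447

Base amounts from the schedule: disorderly conduct $2,500; criminal threats $15,750; robbery $86,000.
Stacking rule: highest base plus 33% of each additional charge. Highest is robbery at $86,000. Additional: $2,500 × 33% = $825; $15,750 × 33% = $5,197.50. Combined base = $86,000 + $6,022.50 = $92,022.50.
Defendant is enrolled full-time in school (−40%): $92,022.50 × 0.6 = $55,213.50.
Documented medical condition requiring ongoing local treatment (−30%): $55,213.50 × 0.7 = $38,649.45.
Firearm was used or possessed during the offense (+15%): $38,649.45 × 1.15 = $44,446.87.
$44,446.87 is within the $925,000 maximum.
Rounded to the nearest dollar: $44,447.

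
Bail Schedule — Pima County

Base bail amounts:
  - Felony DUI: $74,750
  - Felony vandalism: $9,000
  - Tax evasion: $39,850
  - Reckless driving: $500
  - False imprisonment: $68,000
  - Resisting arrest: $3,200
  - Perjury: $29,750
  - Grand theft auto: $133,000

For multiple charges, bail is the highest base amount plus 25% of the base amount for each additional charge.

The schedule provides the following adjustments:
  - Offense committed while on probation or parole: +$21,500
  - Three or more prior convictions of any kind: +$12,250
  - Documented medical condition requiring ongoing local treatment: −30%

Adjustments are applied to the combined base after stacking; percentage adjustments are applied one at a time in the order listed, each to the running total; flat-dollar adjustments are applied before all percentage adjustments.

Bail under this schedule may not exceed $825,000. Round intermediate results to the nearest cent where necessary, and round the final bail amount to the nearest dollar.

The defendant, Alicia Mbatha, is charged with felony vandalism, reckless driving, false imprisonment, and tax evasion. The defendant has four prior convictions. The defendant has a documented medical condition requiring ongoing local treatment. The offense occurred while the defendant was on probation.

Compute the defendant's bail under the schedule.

Base amounts from the schedule: felony vandalism $9,000; reckless driving $500; false imprisonment $68,000; tax evasion $39,850.
Stacking rule: highest base plus 25% of each additional charge. Highest is false imprisonment at $68,000. Additional: $9,000 × 25% = $2,250; $500 × 25% = $125; $39,850 × 25% = $9,962.50. Combined base = $68,000 + $12,337.50 = $80,337.50.
Offense committed while on probation or parole (+$21,500 flat): $80,337.50 + $21,500 = $101,837.50.
Three or more prior convictions of any kind (+$12,250 flat): $101,837.50 + $12,250 = $114,087.50.
Documented medical condition requiring ongoing local treatment (−30%): $114,087.50 × 0.7 = $79,861.25.
$79,861.25 is within the $825,000 maximum.
Rounded to the nearest dollar: $79,861.

$79,861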